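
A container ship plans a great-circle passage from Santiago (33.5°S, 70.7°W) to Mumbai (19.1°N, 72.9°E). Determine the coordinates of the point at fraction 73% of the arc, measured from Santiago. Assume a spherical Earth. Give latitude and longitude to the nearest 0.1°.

≈ 3.2°S, 40.3°E

Write both endpoints as unit vectors p₁, p₂ with components (cos φ cos λ, cos φ sin λ, sin φ).
The central angle between the endpoints is δ = arccos(p₁·p₂) ≈ 2.523 rad (144.6°).
Interpolate at f = 0.73 with slerp weights a = sin((1−f)δ)/sin δ ≈ 1.086, b = sin(fδ)/sin δ ≈ 1.662.
p = a·p₁ + b·p₂ ≈ (0.761, 0.646, -0.056); φ = arcsin(p_z) ≈ -3.20°, λ = atan2(p_y, p_x) ≈ 40.32°.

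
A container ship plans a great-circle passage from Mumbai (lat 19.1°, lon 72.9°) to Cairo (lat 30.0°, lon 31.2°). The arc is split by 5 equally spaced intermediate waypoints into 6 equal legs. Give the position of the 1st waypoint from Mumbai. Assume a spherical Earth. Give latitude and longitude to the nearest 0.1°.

≈ lat 21.7°, lon 66.5°

The haversine formula gives a central angle δ ≈ 0.685 rad (39.2°) between the endpoints.
Interpolate at f = 1/6 with slerp weights a = sin((1−f)δ)/sin δ ≈ 0.854, b = sin(fδ)/sin δ ≈ 0.180.
p = a·p₁ + b·p₂ ≈ (0.371, 0.852, 0.369); φ = arcsin(p_z) ≈ 21.68°, λ = atan2(p_y, p_x) ≈ 66.49°.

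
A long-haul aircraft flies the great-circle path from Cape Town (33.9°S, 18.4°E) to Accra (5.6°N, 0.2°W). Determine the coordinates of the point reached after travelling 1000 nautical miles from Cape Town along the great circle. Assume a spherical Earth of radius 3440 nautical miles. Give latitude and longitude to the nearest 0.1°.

≈ (18.9°S, 10.3°E)

Write both endpoints as unit vectors p₁, p₂ with components (cos φ cos λ, cos φ sin λ, sin φ).
The central angle between the endpoints is δ = arccos(p₁·p₂) ≈ 0.755 rad (43.2°). The total great-circle distance is δ·R ≈ 0.755 × 3440 ≈ 2596 nmi, so the target fraction is f = 1000/2596 ≈ 0.385.
Interpolate at f ≈ 0.385 with slerp weights a = sin((1−f)δ)/sin δ ≈ 0.653, b = sin(fδ)/sin δ ≈ 0.418.
p = a·p₁ + b·p₂ ≈ (0.931, 0.170, -0.324); φ = arcsin(p_z) ≈ -18.88°, λ = atan2(p_y, p_x) ≈ 10.33°.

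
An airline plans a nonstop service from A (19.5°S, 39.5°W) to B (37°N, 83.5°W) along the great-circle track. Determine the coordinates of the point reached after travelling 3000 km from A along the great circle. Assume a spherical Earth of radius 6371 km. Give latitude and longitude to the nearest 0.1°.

≈ (2.7°N, 55.0°W)

From cos δ = sin φ₁ sin φ₂ + cos φ₁ cos φ₂ cos Δλ, the central angle is δ ≈ 1.223 rad (70.1°). The total great-circle distance is δ·R ≈ 1.223 × 6371 ≈ 7793 km, so the target fraction is f = 3000/7793 ≈ 0.385.
Interpolate at f ≈ 0.385 with slerp weights a = sin((1−f)δ)/sin δ ≈ 0.727, b = sin(fδ)/sin δ ≈ 0.483.
p = a·p₁ + b·p₂ ≈ (0.572, -0.819, 0.048); φ = arcsin(p_z) ≈ 2.74°, λ = atan2(p_y, p_x) ≈ -55.05°.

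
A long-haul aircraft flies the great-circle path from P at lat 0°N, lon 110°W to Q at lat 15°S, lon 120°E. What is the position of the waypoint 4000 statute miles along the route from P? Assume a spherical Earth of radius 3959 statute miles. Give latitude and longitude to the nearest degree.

≈ lat 16°S, lon 166°W

Write both endpoints as unit vectors p₁, p₂ with components (cos φ cos λ, cos φ sin λ, sin φ).
The central angle between the endpoints is δ = arccos(p₁·p₂) ≈ 2.241 rad (128.4°). The total great-circle distance is δ·R ≈ 2.241 × 3959 ≈ 8871 mi, so the target fraction is f = 4000/8871 ≈ 0.451.
Interpolate at f ≈ 0.451 with slerp weights a = sin((1−f)δ)/sin δ ≈ 1.202, b = sin(fδ)/sin δ ≈ 1.081.
p = a·p₁ + b·p₂ ≈ (-0.933, -0.226, -0.280); φ = arcsin(p_z) ≈ -16.24°, λ = atan2(p_y, p_x) ≈ -166.38°.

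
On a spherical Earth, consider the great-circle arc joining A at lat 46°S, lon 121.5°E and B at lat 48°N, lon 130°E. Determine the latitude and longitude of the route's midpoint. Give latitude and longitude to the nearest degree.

≈ lat 1°N, lon 126°E

Convert each endpoint to a unit vector on the sphere (x = cos φ cos λ, y = cos φ sin λ, z = sin φ).
The central angle between the endpoints is δ = arccos(p₁·p₂) ≈ 1.646 rad (94.3°).
Interpolate at f = 1/2 with slerp weights a = sin((1−f)δ)/sin δ ≈ 0.735, b = sin(fδ)/sin δ ≈ 0.735.
p = a·p₁ + b·p₂ ≈ (-0.583, 0.812, 0.018); φ = arcsin(p_z) ≈ 1.00°, λ = atan2(p_y, p_x) ≈ 125.67°.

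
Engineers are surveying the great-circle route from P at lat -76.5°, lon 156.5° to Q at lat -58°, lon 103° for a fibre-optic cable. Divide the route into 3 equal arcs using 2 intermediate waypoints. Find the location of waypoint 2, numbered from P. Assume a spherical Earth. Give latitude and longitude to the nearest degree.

≈ lat -66°, lon 112°

Convert each endpoint to a unit vector on the sphere (x = cos φ cos λ, y = cos φ sin λ, z = sin φ).
The central angle between the endpoints is δ = arccos(p₁·p₂) ≈ 0.455 rad (26.1°).
Interpolate at f = 2/3 with slerp weights a = sin((1−f)δ)/sin δ ≈ 0.344, b = sin(fδ)/sin δ ≈ 0.680.
p = a·p₁ + b·p₂ ≈ (-0.155, 0.383, -0.911); φ = arcsin(p_z) ≈ -65.61°, λ = atan2(p_y, p_x) ≈ 111.99°.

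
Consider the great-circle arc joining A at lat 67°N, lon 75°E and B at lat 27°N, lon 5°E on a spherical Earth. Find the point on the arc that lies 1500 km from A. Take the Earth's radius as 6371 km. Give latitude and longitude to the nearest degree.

From cos δ = sin φ₁ sin φ₂ + cos φ₁ cos φ₂ cos Δλ, the central angle is δ ≈ 1.004 rad (57.5°). The total great-circle distance is δ·R ≈ 1.004 × 6371 ≈ 6396 km, so the target fraction is f = 1500/6396 ≈ 0.235.
Interpolate at f ≈ 0.235 with slerp weights a = sin((1−f)δ)/sin δ ≈ 0.824, b = sin(fδ)/sin δ ≈ 0.277.
p = a·p₁ + b·p₂ ≈ (0.329, 0.332, 0.884); φ = arcsin(p_z) ≈ 62.12°, λ = atan2(p_y, p_x) ≈ 45.32°.

≈ lat 62°N, lon 45°E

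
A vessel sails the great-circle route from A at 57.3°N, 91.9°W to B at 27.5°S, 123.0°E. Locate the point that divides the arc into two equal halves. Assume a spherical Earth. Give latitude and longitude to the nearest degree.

≈ 35°N, 158°E

Convert each endpoint to a unit vector on the sphere (x = cos φ cos λ, y = cos φ sin λ, z = sin φ).
The central angle between the endpoints is δ = arccos(p₁·p₂) ≈ 2.468 rad (141.4°).
Interpolate at f = 1/2 with slerp weights a = sin((1−f)δ)/sin δ ≈ 1.513, b = sin(fδ)/sin δ ≈ 1.513.
p = a·p₁ + b·p₂ ≈ (-0.758, 0.309, 0.575); φ = arcsin(p_z) ≈ 35.07°, λ = atan2(p_y, p_x) ≈ 157.85°.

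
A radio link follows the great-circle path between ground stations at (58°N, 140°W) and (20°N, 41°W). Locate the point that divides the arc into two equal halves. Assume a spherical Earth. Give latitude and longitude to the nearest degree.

≈ (50°N, 72°W)

From cos δ = sin φ₁ sin φ₂ + cos φ₁ cos φ₂ cos Δλ, the central angle is δ ≈ 1.357 rad (77.8°).
Interpolate at f = 1/2 with slerp weights a = sin((1−f)δ)/sin δ ≈ 0.642, b = sin(fδ)/sin δ ≈ 0.642.
p = a·p₁ + b·p₂ ≈ (0.195, -0.615, 0.764); φ = arcsin(p_z) ≈ 49.85°, λ = atan2(p_y, p_x) ≈ -72.42°.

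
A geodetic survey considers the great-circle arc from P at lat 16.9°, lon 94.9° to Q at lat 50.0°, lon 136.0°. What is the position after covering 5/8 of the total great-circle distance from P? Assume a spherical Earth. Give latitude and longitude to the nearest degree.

Convert each endpoint to a unit vector on the sphere (x = cos φ cos λ, y = cos φ sin λ, z = sin φ).
The central angle between the endpoints is δ = arccos(p₁·p₂) ≈ 0.815 rad (46.7°).
Interpolate at f = 5/8 with slerp weights a = sin((1−f)δ)/sin δ ≈ 0.413, b = sin(fδ)/sin δ ≈ 0.670.
p = a·p₁ + b·p₂ ≈ (-0.344, 0.693, 0.633); φ = arcsin(p_z) ≈ 39.31°, λ = atan2(p_y, p_x) ≈ 116.36°.

≈ lat 39°, lon 116°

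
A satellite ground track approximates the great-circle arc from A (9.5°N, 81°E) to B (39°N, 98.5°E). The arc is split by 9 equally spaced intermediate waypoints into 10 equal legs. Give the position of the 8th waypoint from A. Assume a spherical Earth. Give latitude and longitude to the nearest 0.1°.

Write both endpoints as unit vectors p₁, p₂ with components (cos φ cos λ, cos φ sin λ, sin φ).
The central angle between the endpoints is δ = arccos(p₁·p₂) ≈ 0.583 rad (33.4°).
Interpolate at f = 8/10 with slerp weights a = sin((1−f)δ)/sin δ ≈ 0.211, b = sin(fδ)/sin δ ≈ 0.817.
p = a·p₁ + b·p₂ ≈ (-0.061, 0.834, 0.549); φ = arcsin(p_z) ≈ 33.29°, λ = atan2(p_y, p_x) ≈ 94.20°.

≈ (33.3°N, 94.2°E)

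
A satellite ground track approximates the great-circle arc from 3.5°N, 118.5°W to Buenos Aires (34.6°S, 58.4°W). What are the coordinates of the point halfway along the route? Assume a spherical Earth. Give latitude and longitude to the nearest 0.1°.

≈ 17.8°S, 91.6°W

Convert each endpoint to a unit vector on the sphere (x = cos φ cos λ, y = cos φ sin λ, z = sin φ).
The central angle between the endpoints is δ = arccos(p₁·p₂) ≈ 1.187 rad (68.0°).
Interpolate at f = 1/2 with slerp weights a = sin((1−f)δ)/sin δ ≈ 0.603, b = sin(fδ)/sin δ ≈ 0.603.
p = a·p₁ + b·p₂ ≈ (-0.027, -0.952, -0.306); φ = arcsin(p_z) ≈ -17.80°, λ = atan2(p_y, p_x) ≈ -91.63°.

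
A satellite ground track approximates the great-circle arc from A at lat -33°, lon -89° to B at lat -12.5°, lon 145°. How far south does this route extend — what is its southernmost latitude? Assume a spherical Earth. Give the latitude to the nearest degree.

The great circle lies in the plane with unit normal n̂ = (p₁ × p₂)/|p₁ × p₂|.
Here n̂_z ≈ -0.711; the vertex latitude is φ_max = arccos|n̂_z| ≈ 44.7°.
Check via Clairaut: cos φ_max = |cos φ₁| · sin C = cos(33.0°)·sin(122.0°) ≈ 0.711, again giving ≈ 44.7°.

≈ -45°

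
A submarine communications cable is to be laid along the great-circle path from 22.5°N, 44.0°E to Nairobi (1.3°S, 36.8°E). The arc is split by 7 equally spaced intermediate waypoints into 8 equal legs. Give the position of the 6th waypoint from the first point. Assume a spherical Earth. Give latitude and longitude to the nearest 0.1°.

Write both endpoints as unit vectors p₁, p₂ with components (cos φ cos λ, cos φ sin λ, sin φ).
The central angle between the endpoints is δ = arccos(p₁·p₂) ≈ 0.433 rad (24.8°).
Interpolate at f = 6/8 with slerp weights a = sin((1−f)δ)/sin δ ≈ 0.257, b = sin(fδ)/sin δ ≈ 0.760.
p = a·p₁ + b·p₂ ≈ (0.780, 0.621, 0.081); φ = arcsin(p_z) ≈ 4.66°, λ = atan2(p_y, p_x) ≈ 38.51°.

≈ 4.7°N, 38.5°E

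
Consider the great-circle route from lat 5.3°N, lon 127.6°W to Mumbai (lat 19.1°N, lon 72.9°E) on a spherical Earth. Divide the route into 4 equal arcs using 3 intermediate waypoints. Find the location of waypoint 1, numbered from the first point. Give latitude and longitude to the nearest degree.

Convert each endpoint to a unit vector on the sphere (x = cos φ cos λ, y = cos φ sin λ, z = sin φ).
The central angle between the endpoints is δ = arccos(p₁·p₂) ≈ 2.589 rad (148.3°).
Interpolate at f = 1/4 with slerp weights a = sin((1−f)δ)/sin δ ≈ 1.775, b = sin(fδ)/sin δ ≈ 1.148.
p = a·p₁ + b·p₂ ≈ (-0.759, -0.363, 0.540); φ = arcsin(p_z) ≈ 32.67°, λ = atan2(p_y, p_x) ≈ -154.44°.

≈ lat 33°N, lon 154°W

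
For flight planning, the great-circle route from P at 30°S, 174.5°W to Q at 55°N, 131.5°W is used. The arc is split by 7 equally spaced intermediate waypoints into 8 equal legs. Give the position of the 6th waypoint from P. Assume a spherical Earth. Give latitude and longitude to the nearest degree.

Write both endpoints as unit vectors p₁, p₂ with components (cos φ cos λ, cos φ sin λ, sin φ).
The central angle between the endpoints is δ = arccos(p₁·p₂) ≈ 1.617 rad (92.7°).
Interpolate at f = 6/8 with slerp weights a = sin((1−f)δ)/sin δ ≈ 0.394, b = sin(fδ)/sin δ ≈ 0.938.
p = a·p₁ + b·p₂ ≈ (-0.696, -0.435, 0.571); φ = arcsin(p_z) ≈ 34.83°, λ = atan2(p_y, p_x) ≈ -147.96°.

≈ 35°N, 148°W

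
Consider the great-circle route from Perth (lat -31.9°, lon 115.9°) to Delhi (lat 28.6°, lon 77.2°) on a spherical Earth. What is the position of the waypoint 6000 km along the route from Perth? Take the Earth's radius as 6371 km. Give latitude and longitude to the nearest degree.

≈ lat 14°, lon 87°

Write both endpoints as unit vectors p₁, p₂ with components (cos φ cos λ, cos φ sin λ, sin φ).
The central angle between the endpoints is δ = arccos(p₁·p₂) ≈ 1.236 rad (70.8°). The total great-circle distance is δ·R ≈ 1.236 × 6371 ≈ 7873 km, so the target fraction is f = 6000/7873 ≈ 0.762.
Interpolate at f ≈ 0.762 with slerp weights a = sin((1−f)δ)/sin δ ≈ 0.307, b = sin(fδ)/sin δ ≈ 0.856.
p = a·p₁ + b·p₂ ≈ (0.053, 0.967, 0.248); φ = arcsin(p_z) ≈ 14.34°, λ = atan2(p_y, p_x) ≈ 86.88°.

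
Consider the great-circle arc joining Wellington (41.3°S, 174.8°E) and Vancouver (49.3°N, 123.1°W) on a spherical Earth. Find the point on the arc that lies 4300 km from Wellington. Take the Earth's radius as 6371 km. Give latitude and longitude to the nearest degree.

Write both endpoints as unit vectors p₁, p₂ with components (cos φ cos λ, cos φ sin λ, sin φ).
The central angle between the endpoints is δ = arccos(p₁·p₂) ≈ 1.845 rad (105.7°). The total great-circle distance is δ·R ≈ 1.845 × 6371 ≈ 11757 km, so the target fraction is f = 4300/11757 ≈ 0.366.
Interpolate at f ≈ 0.366 with slerp weights a = sin((1−f)δ)/sin δ ≈ 0.957, b = sin(fδ)/sin δ ≈ 0.649.
p = a·p₁ + b·p₂ ≈ (-0.947, -0.289, -0.139); φ = arcsin(p_z) ≈ -8.01°, λ = atan2(p_y, p_x) ≈ -163.00°.

≈ 8°S, 163°W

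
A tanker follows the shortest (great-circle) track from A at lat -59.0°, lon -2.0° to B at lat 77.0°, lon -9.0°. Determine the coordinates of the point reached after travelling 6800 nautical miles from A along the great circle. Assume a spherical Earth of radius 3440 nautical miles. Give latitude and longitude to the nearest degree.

≈ lat 54°, lon -6°

Write both endpoints as unit vectors p₁, p₂ with components (cos φ cos λ, cos φ sin λ, sin φ).
The central angle between the endpoints is δ = arccos(p₁·p₂) ≈ 2.375 rad (136.1°). The total great-circle distance is δ·R ≈ 2.375 × 3440 ≈ 8170 nmi, so the target fraction is f = 6800/8170 ≈ 0.832.
Interpolate at f ≈ 0.832 with slerp weights a = sin((1−f)δ)/sin δ ≈ 0.559, b = sin(fδ)/sin δ ≈ 1.324.
p = a·p₁ + b·p₂ ≈ (0.582, -0.057, 0.811); φ = arcsin(p_z) ≈ 54.22°, λ = atan2(p_y, p_x) ≈ -5.56°.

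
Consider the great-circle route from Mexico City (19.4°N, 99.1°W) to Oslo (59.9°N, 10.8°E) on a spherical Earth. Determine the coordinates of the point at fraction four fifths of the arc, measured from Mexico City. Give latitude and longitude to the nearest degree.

≈ 63°N, 24°W

The haversine formula gives a central angle δ ≈ 1.444 rad (82.7°) between the endpoints.
Interpolate at f = 4/5 with slerp weights a = sin((1−f)δ)/sin δ ≈ 0.287, b = sin(fδ)/sin δ ≈ 0.922.
p = a·p₁ + b·p₂ ≈ (0.412, -0.181, 0.893); φ = arcsin(p_z) ≈ 63.29°, λ = atan2(p_y, p_x) ≈ -23.71°.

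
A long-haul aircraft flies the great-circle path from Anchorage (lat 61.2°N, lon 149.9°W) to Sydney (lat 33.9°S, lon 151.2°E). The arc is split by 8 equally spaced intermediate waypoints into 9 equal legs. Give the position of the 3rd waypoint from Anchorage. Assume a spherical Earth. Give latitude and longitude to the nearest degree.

≈ lat 32°N, lon 180°E

Convert each endpoint to a unit vector on the sphere (x = cos φ cos λ, y = cos φ sin λ, z = sin φ).
The central angle between the endpoints is δ = arccos(p₁·p₂) ≈ 1.857 rad (106.4°).
Interpolate at f = 3/9 with slerp weights a = sin((1−f)δ)/sin δ ≈ 0.985, b = sin(fδ)/sin δ ≈ 0.605.
p = a·p₁ + b·p₂ ≈ (-0.850, 0.004, 0.526); φ = arcsin(p_z) ≈ 31.73°, λ = atan2(p_y, p_x) ≈ 179.74°.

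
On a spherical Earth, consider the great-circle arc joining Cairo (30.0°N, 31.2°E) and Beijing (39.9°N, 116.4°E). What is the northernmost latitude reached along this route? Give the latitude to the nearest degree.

The great circle lies in the plane with unit normal n̂ = (p₁ × p₂)/|p₁ × p₂|.
Here n̂_z ≈ +0.715; the vertex latitude is φ_max = arccos|n̂_z| ≈ 44.4°.
Check via Clairaut: cos φ_max = |cos φ₁| · sin C = cos(30.0°)·sin(55.6°) ≈ 0.715, again giving ≈ 44.4°.

≈ 44°N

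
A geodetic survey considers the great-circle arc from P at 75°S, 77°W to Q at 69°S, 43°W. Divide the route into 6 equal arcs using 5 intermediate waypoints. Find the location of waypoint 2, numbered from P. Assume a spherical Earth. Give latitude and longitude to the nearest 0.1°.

Write both endpoints as unit vectors p₁, p₂ with components (cos φ cos λ, cos φ sin λ, sin φ).
The central angle between the endpoints is δ = arccos(p₁·p₂) ≈ 0.207 rad (11.9°).
Interpolate at f = 2/6 with slerp weights a = sin((1−f)δ)/sin δ ≈ 0.669, b = sin(fδ)/sin δ ≈ 0.335.
p = a·p₁ + b·p₂ ≈ (0.127, -0.251, -0.960); φ = arcsin(p_z) ≈ -73.68°, λ = atan2(p_y, p_x) ≈ -63.16°.

≈ 73.7°S, 63.2°W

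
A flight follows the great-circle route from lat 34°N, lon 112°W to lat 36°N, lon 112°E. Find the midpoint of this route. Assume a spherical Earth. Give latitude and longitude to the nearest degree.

Convert each endpoint to a unit vector on the sphere (x = cos φ cos λ, y = cos φ sin λ, z = sin φ).
The central angle between the endpoints is δ = arccos(p₁·p₂) ≈ 1.725 rad (98.8°).
Interpolate at f = 1/2 with slerp weights a = sin((1−f)δ)/sin δ ≈ 0.769, b = sin(fδ)/sin δ ≈ 0.769.
p = a·p₁ + b·p₂ ≈ (-0.472, -0.014, 0.882); φ = arcsin(p_z) ≈ 61.84°, λ = atan2(p_y, p_x) ≈ -178.27°.

≈ lat 62°N, lon 178°W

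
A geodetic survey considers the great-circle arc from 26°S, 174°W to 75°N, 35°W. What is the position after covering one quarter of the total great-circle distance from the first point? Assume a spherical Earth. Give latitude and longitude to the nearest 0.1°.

Convert each endpoint to a unit vector on the sphere (x = cos φ cos λ, y = cos φ sin λ, z = sin φ).
The central angle between the endpoints is δ = arccos(p₁·p₂) ≈ 2.213 rad (126.8°).
Interpolate at f = 1/4 with slerp weights a = sin((1−f)δ)/sin δ ≈ 1.244, b = sin(fδ)/sin δ ≈ 0.656.
p = a·p₁ + b·p₂ ≈ (-0.973, -0.214, 0.089); φ = arcsin(p_z) ≈ 5.08°, λ = atan2(p_y, p_x) ≈ -167.58°.

≈ 5.1°N, 167.6°W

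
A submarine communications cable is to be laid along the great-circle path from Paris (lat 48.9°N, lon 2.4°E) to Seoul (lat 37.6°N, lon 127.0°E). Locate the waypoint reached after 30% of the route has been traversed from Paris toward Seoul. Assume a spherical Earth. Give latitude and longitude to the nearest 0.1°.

Convert each endpoint to a unit vector on the sphere (x = cos φ cos λ, y = cos φ sin λ, z = sin φ).
The central angle between the endpoints is δ = arccos(p₁·p₂) ≈ 1.406 rad (80.6°).
Interpolate at f = 0.30 with slerp weights a = sin((1−f)δ)/sin δ ≈ 0.844, b = sin(fδ)/sin δ ≈ 0.415.
p = a·p₁ + b·p₂ ≈ (0.357, 0.286, 0.889); φ = arcsin(p_z) ≈ 62.80°, λ = atan2(p_y, p_x) ≈ 38.71°.

≈ lat 62.8°N, lon 38.7°E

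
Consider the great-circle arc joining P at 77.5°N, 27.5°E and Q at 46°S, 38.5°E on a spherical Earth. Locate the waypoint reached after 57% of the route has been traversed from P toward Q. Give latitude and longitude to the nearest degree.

≈ 7°N, 36°E

From cos δ = sin φ₁ sin φ₂ + cos φ₁ cos φ₂ cos Δλ, the central angle is δ ≈ 2.159 rad (123.7°).
Interpolate at f = 0.57 with slerp weights a = sin((1−f)δ)/sin δ ≈ 0.962, b = sin(fδ)/sin δ ≈ 1.133.
p = a·p₁ + b·p₂ ≈ (0.801, 0.586, 0.124); φ = arcsin(p_z) ≈ 7.15°, λ = atan2(p_y, p_x) ≈ 36.20°.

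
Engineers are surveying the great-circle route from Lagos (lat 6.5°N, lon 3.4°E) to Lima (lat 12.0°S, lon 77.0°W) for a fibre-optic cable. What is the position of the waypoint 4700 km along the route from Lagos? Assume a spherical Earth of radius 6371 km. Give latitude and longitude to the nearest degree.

≈ lat 4°S, lon 38°W

Convert each endpoint to a unit vector on the sphere (x = cos φ cos λ, y = cos φ sin λ, z = sin φ).
The central angle between the endpoints is δ = arccos(p₁·p₂) ≈ 1.432 rad (82.0°). The total great-circle distance is δ·R ≈ 1.432 × 6371 ≈ 9122 km, so the target fraction is f = 4700/9122 ≈ 0.515.
Interpolate at f ≈ 0.515 with slerp weights a = sin((1−f)δ)/sin δ ≈ 0.646, b = sin(fδ)/sin δ ≈ 0.679.
p = a·p₁ + b·p₂ ≈ (0.790, -0.609, -0.068); φ = arcsin(p_z) ≈ -3.90°, λ = atan2(p_y, p_x) ≈ -37.64°.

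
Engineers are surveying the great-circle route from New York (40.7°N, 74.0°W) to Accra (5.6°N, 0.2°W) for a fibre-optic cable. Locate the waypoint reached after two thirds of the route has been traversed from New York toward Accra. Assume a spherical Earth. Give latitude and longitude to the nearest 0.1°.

Write both endpoints as unit vectors p₁, p₂ with components (cos φ cos λ, cos φ sin λ, sin φ).
The central angle between the endpoints is δ = arccos(p₁·p₂) ≈ 1.293 rad (74.1°).
Interpolate at f = 2/3 with slerp weights a = sin((1−f)δ)/sin δ ≈ 0.434, b = sin(fδ)/sin δ ≈ 0.789.
p = a·p₁ + b·p₂ ≈ (0.876, -0.319, 0.360); φ = arcsin(p_z) ≈ 21.12°, λ = atan2(p_y, p_x) ≈ -20.02°.

≈ (21.1°N, 20.0°W)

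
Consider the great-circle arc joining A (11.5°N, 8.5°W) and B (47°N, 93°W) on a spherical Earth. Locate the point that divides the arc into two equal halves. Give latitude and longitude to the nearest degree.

Convert each endpoint to a unit vector on the sphere (x = cos φ cos λ, y = cos φ sin λ, z = sin φ).
The central angle between the endpoints is δ = arccos(p₁·p₂) ≈ 1.359 rad (77.9°).
Interpolate at f = 1/2 with slerp weights a = sin((1−f)δ)/sin δ ≈ 0.643, b = sin(fδ)/sin δ ≈ 0.643.
p = a·p₁ + b·p₂ ≈ (0.600, -0.531, 0.598); φ = arcsin(p_z) ≈ 36.75°, λ = atan2(p_y, p_x) ≈ -41.50°.

≈ (37°N, 42°W)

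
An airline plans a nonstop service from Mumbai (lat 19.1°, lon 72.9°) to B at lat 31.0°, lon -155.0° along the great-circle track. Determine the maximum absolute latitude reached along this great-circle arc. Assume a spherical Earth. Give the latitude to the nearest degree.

The great circle lies in the plane with unit normal n̂ = (p₁ × p₂)/|p₁ × p₂|.
Here n̂_z ≈ +0.648; the vertex latitude is φ_max = arccos|n̂_z| ≈ 49.6°.

≈ 50°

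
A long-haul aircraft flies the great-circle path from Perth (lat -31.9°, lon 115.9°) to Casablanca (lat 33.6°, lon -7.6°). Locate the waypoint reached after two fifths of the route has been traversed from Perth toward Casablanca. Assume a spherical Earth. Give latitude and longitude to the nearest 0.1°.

Write both endpoints as unit vectors p₁, p₂ with components (cos φ cos λ, cos φ sin λ, sin φ).
The central angle between the endpoints is δ = arccos(p₁·p₂) ≈ 2.322 rad (133.1°).
Interpolate at f = 2/5 with slerp weights a = sin((1−f)δ)/sin δ ≈ 1.347, b = sin(fδ)/sin δ ≈ 1.096.
p = a·p₁ + b·p₂ ≈ (0.405, 0.908, -0.105); φ = arcsin(p_z) ≈ -6.04°, λ = atan2(p_y, p_x) ≈ 65.94°.

≈ lat -6.0°, lon 65.9°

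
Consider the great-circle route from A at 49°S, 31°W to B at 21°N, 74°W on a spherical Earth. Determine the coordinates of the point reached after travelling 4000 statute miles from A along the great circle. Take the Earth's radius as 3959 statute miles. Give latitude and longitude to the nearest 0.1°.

Convert each endpoint to a unit vector on the sphere (x = cos φ cos λ, y = cos φ sin λ, z = sin φ).
The central angle between the endpoints is δ = arccos(p₁·p₂) ≈ 1.392 rad (79.8°). The total great-circle distance is δ·R ≈ 1.392 × 3959 ≈ 5512 mi, so the target fraction is f = 4000/5512 ≈ 0.726.
Interpolate at f ≈ 0.726 with slerp weights a = sin((1−f)δ)/sin δ ≈ 0.379, b = sin(fδ)/sin δ ≈ 0.861.
p = a·p₁ + b·p₂ ≈ (0.435, -0.900, 0.023); φ = arcsin(p_z) ≈ 1.29°, λ = atan2(p_y, p_x) ≈ -64.24°.

≈ 1.3°N, 64.2°W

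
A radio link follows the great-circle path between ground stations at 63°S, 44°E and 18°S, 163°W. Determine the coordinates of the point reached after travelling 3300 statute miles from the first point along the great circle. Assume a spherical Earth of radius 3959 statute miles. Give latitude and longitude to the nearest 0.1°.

Write both endpoints as unit vectors p₁, p₂ with components (cos φ cos λ, cos φ sin λ, sin φ).
The central angle between the endpoints is δ = arccos(p₁·p₂) ≈ 1.680 rad (96.3°). The total great-circle distance is δ·R ≈ 1.680 × 3959 ≈ 6653 mi, so the target fraction is f = 3300/6653 ≈ 0.496.
Interpolate at f ≈ 0.496 with slerp weights a = sin((1−f)δ)/sin δ ≈ 0.754, b = sin(fδ)/sin δ ≈ 0.745.
p = a·p₁ + b·p₂ ≈ (-0.431, 0.031, -0.902); φ = arcsin(p_z) ≈ -64.38°, λ = atan2(p_y, p_x) ≈ 175.94°.

≈ 64.4°S, 175.9°E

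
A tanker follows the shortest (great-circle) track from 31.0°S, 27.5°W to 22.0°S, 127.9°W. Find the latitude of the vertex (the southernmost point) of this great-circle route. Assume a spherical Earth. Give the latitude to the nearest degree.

The great circle lies in the plane with unit normal n̂ = (p₁ × p₂)/|p₁ × p₂|.
Here n̂_z ≈ -0.783; the vertex latitude is φ_max = arccos|n̂_z| ≈ 38.5°.
Check via Clairaut: cos φ_max = |cos φ₁| · sin C = cos(31.0°)·sin(114.1°) ≈ 0.783, again giving ≈ 38.5°.

≈ 38°S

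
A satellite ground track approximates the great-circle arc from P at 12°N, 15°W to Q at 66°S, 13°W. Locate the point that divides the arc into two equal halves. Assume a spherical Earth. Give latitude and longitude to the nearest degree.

From cos δ = sin φ₁ sin φ₂ + cos φ₁ cos φ₂ cos Δλ, the central angle is δ ≈ 1.362 rad (78.0°).
Interpolate at f = 1/2 with slerp weights a = sin((1−f)δ)/sin δ ≈ 0.643, b = sin(fδ)/sin δ ≈ 0.643.
p = a·p₁ + b·p₂ ≈ (0.863, -0.222, -0.454); φ = arcsin(p_z) ≈ -27.00°, λ = atan2(p_y, p_x) ≈ -14.41°.

≈ 27°S, 14°W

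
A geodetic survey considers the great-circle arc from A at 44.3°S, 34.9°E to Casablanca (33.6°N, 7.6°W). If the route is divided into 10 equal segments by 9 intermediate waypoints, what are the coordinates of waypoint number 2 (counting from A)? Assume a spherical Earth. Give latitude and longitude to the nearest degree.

Write both endpoints as unit vectors p₁, p₂ with components (cos φ cos λ, cos φ sin λ, sin φ).
The central angle between the endpoints is δ = arccos(p₁·p₂) ≈ 1.518 rad (87.0°).
Interpolate at f = 2/10 with slerp weights a = sin((1−f)δ)/sin δ ≈ 0.938, b = sin(fδ)/sin δ ≈ 0.299.
p = a·p₁ + b·p₂ ≈ (0.798, 0.351, -0.490); φ = arcsin(p_z) ≈ -29.32°, λ = atan2(p_y, p_x) ≈ 23.76°.

≈ 29°S, 24°E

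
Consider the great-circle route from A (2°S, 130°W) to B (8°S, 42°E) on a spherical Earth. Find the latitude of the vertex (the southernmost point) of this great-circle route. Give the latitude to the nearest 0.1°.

The great circle lies in the plane with unit normal n̂ = (p₁ × p₂)/|p₁ × p₂|.
Here n̂_z ≈ +0.622; the vertex latitude is φ_max = arccos|n̂_z| ≈ 51.5°.

≈ 51.5°S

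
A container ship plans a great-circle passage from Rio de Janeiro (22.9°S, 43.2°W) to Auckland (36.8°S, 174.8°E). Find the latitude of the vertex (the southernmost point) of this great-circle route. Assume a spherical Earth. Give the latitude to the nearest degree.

The great circle lies in the plane with unit normal n̂ = (p₁ × p₂)/|p₁ × p₂|.
Here n̂_z ≈ -0.484; the vertex latitude is φ_max = arccos|n̂_z| ≈ 61.0°.

≈ 61°S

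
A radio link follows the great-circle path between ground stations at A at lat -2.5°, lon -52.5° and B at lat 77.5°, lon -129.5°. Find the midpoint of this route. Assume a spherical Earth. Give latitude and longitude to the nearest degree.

≈ lat 41°, lon -64°

Write both endpoints as unit vectors p₁, p₂ with components (cos φ cos λ, cos φ sin λ, sin φ).
The central angle between the endpoints is δ = arccos(p₁·p₂) ≈ 1.565 rad (89.7°).
Interpolate at f = 1/2 with slerp weights a = sin((1−f)δ)/sin δ ≈ 0.705, b = sin(fδ)/sin δ ≈ 0.705.
p = a·p₁ + b·p₂ ≈ (0.332, -0.677, 0.658); φ = arcsin(p_z) ≈ 41.11°, λ = atan2(p_y, p_x) ≈ -63.88°.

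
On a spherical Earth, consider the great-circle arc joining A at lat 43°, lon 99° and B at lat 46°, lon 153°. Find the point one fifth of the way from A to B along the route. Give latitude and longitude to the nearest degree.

≈ lat 46°, lon 109°

Write both endpoints as unit vectors p₁, p₂ with components (cos φ cos λ, cos φ sin λ, sin φ).
The central angle between the endpoints is δ = arccos(p₁·p₂) ≈ 0.661 rad (37.9°).
Interpolate at f = 1/5 with slerp weights a = sin((1−f)δ)/sin δ ≈ 0.822, b = sin(fδ)/sin δ ≈ 0.215.
p = a·p₁ + b·p₂ ≈ (-0.227, 0.661, 0.715); φ = arcsin(p_z) ≈ 45.64°, λ = atan2(p_y, p_x) ≈ 108.94°.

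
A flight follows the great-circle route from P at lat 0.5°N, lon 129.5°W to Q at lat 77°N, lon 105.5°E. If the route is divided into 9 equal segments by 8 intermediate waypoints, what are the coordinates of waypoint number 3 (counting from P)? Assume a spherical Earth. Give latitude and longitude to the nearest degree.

≈ lat 32°N, lon 136°W

From cos δ = sin φ₁ sin φ₂ + cos φ₁ cos φ₂ cos Δλ, the central angle is δ ≈ 1.692 rad (96.9°).
Interpolate at f = 3/9 with slerp weights a = sin((1−f)δ)/sin δ ≈ 0.910, b = sin(fδ)/sin δ ≈ 0.538.
p = a·p₁ + b·p₂ ≈ (-0.611, -0.586, 0.533); φ = arcsin(p_z) ≈ 32.18°, λ = atan2(p_y, p_x) ≈ -136.23°.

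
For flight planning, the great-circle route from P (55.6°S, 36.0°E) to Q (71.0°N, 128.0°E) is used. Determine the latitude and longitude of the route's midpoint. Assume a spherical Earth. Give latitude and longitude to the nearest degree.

≈ (11°N, 66°E)

Convert each endpoint to a unit vector on the sphere (x = cos φ cos λ, y = cos φ sin λ, z = sin φ).
The central angle between the endpoints is δ = arccos(p₁·p₂) ≈ 2.476 rad (141.9°).
Interpolate at f = 1/2 with slerp weights a = sin((1−f)δ)/sin δ ≈ 1.531, b = sin(fδ)/sin δ ≈ 1.531.
p = a·p₁ + b·p₂ ≈ (0.393, 0.901, 0.184); φ = arcsin(p_z) ≈ 10.62°, λ = atan2(p_y, p_x) ≈ 66.44°.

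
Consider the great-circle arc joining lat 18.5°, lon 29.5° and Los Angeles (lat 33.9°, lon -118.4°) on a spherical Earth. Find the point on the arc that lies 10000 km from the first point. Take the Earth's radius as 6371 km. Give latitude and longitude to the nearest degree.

From cos δ = sin φ₁ sin φ₂ + cos φ₁ cos φ₂ cos Δλ, the central angle is δ ≈ 2.083 rad (119.3°). The total great-circle distance is δ·R ≈ 2.083 × 6371 ≈ 13269 km, so the target fraction is f = 10000/13269 ≈ 0.754.
Interpolate at f ≈ 0.754 with slerp weights a = sin((1−f)δ)/sin δ ≈ 0.563, b = sin(fδ)/sin δ ≈ 1.147.
p = a·p₁ + b·p₂ ≈ (0.012, -0.575, 0.818); φ = arcsin(p_z) ≈ 54.92°, λ = atan2(p_y, p_x) ≈ -88.82°.

≈ lat 55°, lon -89°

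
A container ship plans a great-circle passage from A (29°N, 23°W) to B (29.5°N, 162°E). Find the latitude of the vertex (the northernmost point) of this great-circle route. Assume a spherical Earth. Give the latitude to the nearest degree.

≈ 86°N

The great circle lies in the plane with unit normal n̂ = (p₁ × p₂)/|p₁ × p₂|.
Here n̂_z ≈ -0.078; the vertex latitude is φ_max = arccos|n̂_z| ≈ 85.5°.
Check via Clairaut: cos φ_max = |cos φ₁| · sin C = cos(29.0°)·sin(5.1°) ≈ 0.078, again giving ≈ 85.5°.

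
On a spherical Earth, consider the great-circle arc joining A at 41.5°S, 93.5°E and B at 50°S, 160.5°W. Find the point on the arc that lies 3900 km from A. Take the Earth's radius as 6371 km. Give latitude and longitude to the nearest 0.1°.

Convert each endpoint to a unit vector on the sphere (x = cos φ cos λ, y = cos φ sin λ, z = sin φ).
The central angle between the endpoints is δ = arccos(p₁·p₂) ≈ 1.187 rad (68.0°). The total great-circle distance is δ·R ≈ 1.187 × 6371 ≈ 7559 km, so the target fraction is f = 3900/7559 ≈ 0.516.
Interpolate at f ≈ 0.516 with slerp weights a = sin((1−f)δ)/sin δ ≈ 0.586, b = sin(fδ)/sin δ ≈ 0.620.
p = a·p₁ + b·p₂ ≈ (-0.402, 0.305, -0.863); φ = arcsin(p_z) ≈ -59.67°, λ = atan2(p_y, p_x) ≈ 142.83°.

≈ 59.7°S, 142.8°E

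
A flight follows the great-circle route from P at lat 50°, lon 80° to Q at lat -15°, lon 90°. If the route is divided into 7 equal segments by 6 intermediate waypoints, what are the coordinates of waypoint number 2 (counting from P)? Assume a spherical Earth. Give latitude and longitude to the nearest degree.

≈ lat 31°, lon 84°

From cos δ = sin φ₁ sin φ₂ + cos φ₁ cos φ₂ cos Δλ, the central angle is δ ≈ 1.145 rad (65.6°).
Interpolate at f = 2/7 with slerp weights a = sin((1−f)δ)/sin δ ≈ 0.801, b = sin(fδ)/sin δ ≈ 0.353.
p = a·p₁ + b·p₂ ≈ (0.089, 0.848, 0.522); φ = arcsin(p_z) ≈ 31.50°, λ = atan2(p_y, p_x) ≈ 83.98°.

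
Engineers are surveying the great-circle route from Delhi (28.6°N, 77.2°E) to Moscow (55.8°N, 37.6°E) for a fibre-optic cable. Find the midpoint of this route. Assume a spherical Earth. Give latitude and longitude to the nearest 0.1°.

≈ (43.9°N, 61.9°E)

The haversine formula gives a central angle δ ≈ 0.682 rad (39.1°) between the endpoints.
Interpolate at f = 1/2 with slerp weights a = sin((1−f)δ)/sin δ ≈ 0.531, b = sin(fδ)/sin δ ≈ 0.531.
p = a·p₁ + b·p₂ ≈ (0.339, 0.636, 0.693); φ = arcsin(p_z) ≈ 43.85°, λ = atan2(p_y, p_x) ≈ 61.92°.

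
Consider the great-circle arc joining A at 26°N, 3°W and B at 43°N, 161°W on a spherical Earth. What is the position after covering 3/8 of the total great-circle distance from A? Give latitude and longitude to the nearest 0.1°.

Convert each endpoint to a unit vector on the sphere (x = cos φ cos λ, y = cos φ sin λ, z = sin φ).
The central angle between the endpoints is δ = arccos(p₁·p₂) ≈ 1.887 rad (108.1°).
Interpolate at f = 3/8 with slerp weights a = sin((1−f)δ)/sin δ ≈ 0.972, b = sin(fδ)/sin δ ≈ 0.684.
p = a·p₁ + b·p₂ ≈ (0.400, -0.209, 0.893); φ = arcsin(p_z) ≈ 63.19°, λ = atan2(p_y, p_x) ≈ -27.54°.

≈ 63.2°N, 27.5°W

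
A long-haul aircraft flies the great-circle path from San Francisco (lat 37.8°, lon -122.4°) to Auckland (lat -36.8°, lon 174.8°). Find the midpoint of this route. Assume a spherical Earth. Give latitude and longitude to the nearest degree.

≈ lat 1°, lon -154°

The haversine formula gives a central angle δ ≈ 1.649 rad (94.5°) between the endpoints.
Interpolate at f = 1/2 with slerp weights a = sin((1−f)δ)/sin δ ≈ 0.736, b = sin(fδ)/sin δ ≈ 0.736.
p = a·p₁ + b·p₂ ≈ (-0.899, -0.438, 0.010); φ = arcsin(p_z) ≈ 0.59°, λ = atan2(p_y, p_x) ≈ -154.03°.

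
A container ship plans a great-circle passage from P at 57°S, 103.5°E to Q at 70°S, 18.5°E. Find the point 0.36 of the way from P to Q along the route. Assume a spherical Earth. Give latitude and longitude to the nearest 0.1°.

≈ 66.6°S, 84.3°E

From cos δ = sin φ₁ sin φ₂ + cos φ₁ cos φ₂ cos Δλ, the central angle is δ ≈ 0.636 rad (36.5°).
Interpolate at f = 0.36 with slerp weights a = sin((1−f)δ)/sin δ ≈ 0.667, b = sin(fδ)/sin δ ≈ 0.382.
p = a·p₁ + b·p₂ ≈ (0.039, 0.394, -0.918); φ = arcsin(p_z) ≈ -66.65°, λ = atan2(p_y, p_x) ≈ 84.33°.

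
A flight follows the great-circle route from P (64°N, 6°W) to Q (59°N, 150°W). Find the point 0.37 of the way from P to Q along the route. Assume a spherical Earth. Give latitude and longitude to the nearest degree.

Convert each endpoint to a unit vector on the sphere (x = cos φ cos λ, y = cos φ sin λ, z = sin φ).
The central angle between the endpoints is δ = arccos(p₁·p₂) ≈ 0.943 rad (54.0°).
Interpolate at f = 0.37 with slerp weights a = sin((1−f)δ)/sin δ ≈ 0.692, b = sin(fδ)/sin δ ≈ 0.422.
p = a·p₁ + b·p₂ ≈ (0.113, -0.140, 0.984); φ = arcsin(p_z) ≈ 79.61°, λ = atan2(p_y, p_x) ≈ -51.15°.

≈ (80°N, 51°W)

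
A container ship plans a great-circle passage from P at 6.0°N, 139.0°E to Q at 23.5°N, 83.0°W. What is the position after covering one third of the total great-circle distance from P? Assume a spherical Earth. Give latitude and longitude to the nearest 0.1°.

From cos δ = sin φ₁ sin φ₂ + cos φ₁ cos φ₂ cos Δλ, the central angle is δ ≈ 2.260 rad (129.5°).
Interpolate at f = 1/3 with slerp weights a = sin((1−f)δ)/sin δ ≈ 1.293, b = sin(fδ)/sin δ ≈ 0.887.
p = a·p₁ + b·p₂ ≈ (-0.872, 0.037, 0.489); φ = arcsin(p_z) ≈ 29.26°, λ = atan2(p_y, p_x) ≈ 177.58°.

≈ 29.3°N, 177.6°E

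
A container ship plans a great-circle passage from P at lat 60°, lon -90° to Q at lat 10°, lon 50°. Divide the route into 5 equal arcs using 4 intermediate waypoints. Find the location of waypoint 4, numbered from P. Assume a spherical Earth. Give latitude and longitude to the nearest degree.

Convert each endpoint to a unit vector on the sphere (x = cos φ cos λ, y = cos φ sin λ, z = sin φ).
The central angle between the endpoints is δ = arccos(p₁·p₂) ≈ 1.800 rad (103.1°).
Interpolate at f = 4/5 with slerp weights a = sin((1−f)δ)/sin δ ≈ 0.362, b = sin(fδ)/sin δ ≈ 1.018.
p = a·p₁ + b·p₂ ≈ (0.644, 0.587, 0.490); φ = arcsin(p_z) ≈ 29.34°, λ = atan2(p_y, p_x) ≈ 42.34°.

≈ lat 29°, lon 42°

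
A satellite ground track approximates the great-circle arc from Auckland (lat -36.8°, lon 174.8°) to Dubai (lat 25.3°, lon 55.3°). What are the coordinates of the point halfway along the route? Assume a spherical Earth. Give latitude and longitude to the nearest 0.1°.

From cos δ = sin φ₁ sin φ₂ + cos φ₁ cos φ₂ cos Δλ, the central angle is δ ≈ 2.230 rad (127.8°).
Interpolate at f = 1/2 with slerp weights a = sin((1−f)δ)/sin δ ≈ 1.136, b = sin(fδ)/sin δ ≈ 1.136.
p = a·p₁ + b·p₂ ≈ (-0.321, 0.927, -0.195); φ = arcsin(p_z) ≈ -11.24°, λ = atan2(p_y, p_x) ≈ 109.12°.

≈ lat -11.2°, lon 109.1°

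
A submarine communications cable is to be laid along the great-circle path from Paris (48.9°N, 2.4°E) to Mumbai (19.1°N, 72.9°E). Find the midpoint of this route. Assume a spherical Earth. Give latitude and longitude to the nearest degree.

From cos δ = sin φ₁ sin φ₂ + cos φ₁ cos φ₂ cos Δλ, the central angle is δ ≈ 1.100 rad (63.0°).
Interpolate at f = 1/2 with slerp weights a = sin((1−f)δ)/sin δ ≈ 0.586, b = sin(fδ)/sin δ ≈ 0.586.
p = a·p₁ + b·p₂ ≈ (0.548, 0.546, 0.634); φ = arcsin(p_z) ≈ 39.33°, λ = atan2(p_y, p_x) ≈ 44.88°.

≈ 39°N, 45°E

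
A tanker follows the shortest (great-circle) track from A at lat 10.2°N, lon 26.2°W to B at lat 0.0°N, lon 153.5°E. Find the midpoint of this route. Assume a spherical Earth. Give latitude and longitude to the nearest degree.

≈ lat 85°N, lon 135°E

Convert each endpoint to a unit vector on the sphere (x = cos φ cos λ, y = cos φ sin λ, z = sin φ).
The central angle between the endpoints is δ = arccos(p₁·p₂) ≈ 2.963 rad (169.8°).
Interpolate at f = 1/2 with slerp weights a = sin((1−f)δ)/sin δ ≈ 5.622, b = sin(fδ)/sin δ ≈ 5.622.
p = a·p₁ + b·p₂ ≈ (-0.067, 0.066, 0.996); φ = arcsin(p_z) ≈ 84.63°, λ = atan2(p_y, p_x) ≈ 135.46°.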